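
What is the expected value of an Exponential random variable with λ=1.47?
0.6803

We have X ~ Exponential(λ=1.47).

For an Exponential distribution with λ=1.47:
E[X] = 0.6803

This is the expected (average) value of X.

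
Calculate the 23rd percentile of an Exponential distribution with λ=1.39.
0.1880

We have X ~ Exponential(λ=1.39).

We want to find x such that P(X ≤ x) = 0.23.

This is the 23rd percentile, which means 23% of values fall below this point.

Using the inverse CDF (quantile function):
x = F⁻¹(0.23) = 0.1880

Verification: P(X ≤ 0.1880) = 0.23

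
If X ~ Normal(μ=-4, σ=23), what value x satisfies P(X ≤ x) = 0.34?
-13.4867

We have X ~ Normal(μ=-4, σ=23).

We want to find x such that P(X ≤ x) = 0.34.

This is the 34th percentile, which means 34% of values fall below this point.

Using the inverse CDF (quantile function):
x = F⁻¹(0.34) = -13.4867

Verification: P(X ≤ -13.4867) = 0.34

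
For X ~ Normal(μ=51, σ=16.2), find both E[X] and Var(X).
E[X] = 51.0000, Var(X) = 262.4400

We have X ~ Normal(μ=51, σ=16.2).

For a Normal distribution with μ=51, σ=16.2:

Expected value:
E[X] = 51.0000

Variance:
Var(X) = 262.4400

Standard deviation:
σ = √Var(X) = 16.2000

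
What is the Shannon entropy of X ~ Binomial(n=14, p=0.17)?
1.7307 nats

We have X ~ Binomial(n=14, p=0.17).

The Shannon entropy measures the uncertainty or information content of the distribution.

For a Binomial distribution with n=14, p=0.17:
H(X) = 1.7307 nats

(In bits, this would be 2.4969 bits.)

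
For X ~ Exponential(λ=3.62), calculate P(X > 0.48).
0.175942

We have X ~ Exponential(λ=3.62).

P(X > 0.48) = 1 - P(X ≤ 0.48)
                = 1 - F(0.48)
                = 1 - 0.824058
                = 0.175942

So there's approximately a 17.6% chance that X exceeds 0.48.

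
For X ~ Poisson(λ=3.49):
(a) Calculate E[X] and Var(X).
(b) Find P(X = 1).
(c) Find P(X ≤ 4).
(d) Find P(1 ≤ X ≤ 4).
(a) E[X] = 3.4900, Var(X) = 3.4900
(b) P(X = 1) = 0.106448
(c) P(X ≤ 4) = 0.727332
(d) P(1 ≤ X ≤ 4) = 0.696831

We have X ~ Poisson(λ=3.49).

(a) Moments:
E[X] = 3.4900
Var(X) = 3.4900
σ = √Var(X) = 1.8682

(b) Point probability using PMF:
P(X = 1) = 0.106448

(c) Cumulative probability using CDF:
P(X ≤ 4) = F(4) = 0.727332

(d) Range probability:
P(1 ≤ X ≤ 4) = P(X ≤ 4) - P(X ≤ 0)
                   = F(4) - F(0)
                   = 0.727332 - 0.030501
                   = 0.696831

This means approximately 69.7% of outcomes fall in the interval [1, 4].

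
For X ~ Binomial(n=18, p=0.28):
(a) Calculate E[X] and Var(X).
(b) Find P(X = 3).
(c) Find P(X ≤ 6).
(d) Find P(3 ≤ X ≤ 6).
(a) E[X] = 5.0400, Var(X) = 3.6288
(b) P(X = 3) = 0.129763
(c) P(X ≤ 6) = 0.782880
(d) P(3 ≤ X ≤ 6) = 0.698685

We have X ~ Binomial(n=18, p=0.28).

(a) Moments:
E[X] = 5.0400
Var(X) = 3.6288
σ = √Var(X) = 1.9049

(b) Point probability using PMF:
P(X = 3) = 0.129763

(c) Cumulative probability using CDF:
P(X ≤ 6) = F(6) = 0.782880

(d) Range probability:
P(3 ≤ X ≤ 6) = P(X ≤ 6) - P(X ≤ 2)
                   = F(6) - F(2)
                   = 0.782880 - 0.084195
                   = 0.698685

This means approximately 69.9% of outcomes fall in the interval [3, 6].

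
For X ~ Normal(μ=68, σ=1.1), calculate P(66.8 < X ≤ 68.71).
0.603027

We have X ~ Normal(μ=68, σ=1.1).

To find P(66.8 < X ≤ 68.71), we use:
P(66.8 < X ≤ 68.71) = P(X ≤ 68.71) - P(X ≤ 66.8)
                 = F(68.71) - F(66.8)
                 = 0.740684 - 0.137656
                 = 0.603027

So there's approximately a 60.3% chance that X falls in this range.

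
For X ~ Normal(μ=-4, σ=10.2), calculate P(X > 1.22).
0.304408

We have X ~ Normal(μ=-4, σ=10.2).

P(X > 1.22) = 1 - P(X ≤ 1.22)
                = 1 - F(1.22)
                = 1 - 0.695592
                = 0.304408

So there's approximately a 30.4% chance that X exceeds 1.22.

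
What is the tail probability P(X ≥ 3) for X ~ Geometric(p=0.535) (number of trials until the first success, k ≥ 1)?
0.216225

We have X ~ Geometric(p=0.535) (number of trials until the first success, k ≥ 1).

For discrete distributions, P(X ≥ 3) = 1 - P(X ≤ 2).

P(X ≤ 2) = 0.783775
P(X ≥ 3) = 1 - 0.783775 = 0.216225

So there's approximately a 21.6% chance that X is at least 3.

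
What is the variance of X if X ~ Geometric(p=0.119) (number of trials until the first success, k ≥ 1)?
62.2131

We have X ~ Geometric(p=0.119) (number of trials until the first success, k ≥ 1).

For a Geometric distribution with p=0.119 (number of trials until the first success, k ≥ 1):
Var(X) = 62.2131

The variance measures the spread of the distribution around the mean.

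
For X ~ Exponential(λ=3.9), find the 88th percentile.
0.5437

We have X ~ Exponential(λ=3.9).

We want to find x such that P(X ≤ x) = 0.88.

This is the 88th percentile, which means 88% of values fall below this point.

Using the inverse CDF (quantile function):
x = F⁻¹(0.88) = 0.5437

Verification: P(X ≤ 0.5437) = 0.88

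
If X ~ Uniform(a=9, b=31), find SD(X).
6.3509

We have X ~ Uniform(a=9, b=31).

For a Uniform distribution with a=9, b=31:
σ = √Var(X) = 6.3509

The standard deviation is the square root of the variance.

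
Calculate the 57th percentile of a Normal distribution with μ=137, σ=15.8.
139.7867

We have X ~ Normal(μ=137, σ=15.8).

We want to find x such that P(X ≤ x) = 0.57.

This is the 57th percentile, which means 57% of values fall below this point.

Using the inverse CDF (quantile function):
x = F⁻¹(0.57) = 139.7867

Verification: P(X ≤ 139.7867) = 0.57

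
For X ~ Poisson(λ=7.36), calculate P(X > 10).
0.126029

We have X ~ Poisson(λ=7.36).

P(X > 10) = 1 - P(X ≤ 10)
                = 1 - F(10)
                = 1 - 0.873971
                = 0.126029

So there's approximately a 12.6% chance that X exceeds 10.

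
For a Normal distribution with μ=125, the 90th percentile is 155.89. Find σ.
σ = 24.1036

For X ~ Normal(μ, σ), the p-th percentile satisfies x = μ + z_p × σ,
where z_p = Φ⁻¹(p) is the standard normal quantile.

Step 1: z_{0.9} = Φ⁻¹(0.9) = 1.2816

Step 2: Solve for σ:
155.89 = 125 + 1.2816 × σ
σ = (155.89 - 125) / 1.2816
σ = 30.89 / 1.2816
σ = 24.1036

Verification: μ + z × σ = 125 + 1.2816 × 24.1036 = 155.89 ✓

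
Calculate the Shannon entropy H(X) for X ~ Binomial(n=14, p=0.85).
1.6723 nats

We have X ~ Binomial(n=14, p=0.85).

The Shannon entropy measures the uncertainty or information content of the distribution.

For a Binomial distribution with n=14, p=0.85:
H(X) = 1.6723 nats

(In bits, this would be 2.4126 bits.)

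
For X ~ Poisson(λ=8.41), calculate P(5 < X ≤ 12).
0.757925

We have X ~ Poisson(λ=8.41).

To find P(5 < X ≤ 12), we use:
P(5 < X ≤ 12) = P(X ≤ 12) - P(X ≤ 5)
                 = F(12) - F(5)
                 = 0.914420 - 0.156495
                 = 0.757925

So there's approximately a 75.8% chance that X falls in this range.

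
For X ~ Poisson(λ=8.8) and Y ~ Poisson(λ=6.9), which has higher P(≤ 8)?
Y has higher probability (P(Y ≤ 8) = 0.7420 > P(X ≤ 8) = 0.4823)

Compute P(≤ 8) for each distribution:

X ~ Poisson(λ=8.8):
P(X ≤ 8) = 0.4823

Y ~ Poisson(λ=6.9):
P(Y ≤ 8) = 0.7420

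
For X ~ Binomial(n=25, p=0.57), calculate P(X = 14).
0.158301

We have X ~ Binomial(n=25, p=0.57).

For a Binomial distribution, the PMF gives us the probability of each outcome.

Using the PMF formula:
P(X = 14) = 0.158301

Rounded to 4 decimal places: 0.1583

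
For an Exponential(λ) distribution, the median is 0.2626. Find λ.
λ = 2.6396

For X ~ Exponential(λ), the CDF is F(x) = 1 - e^(-λx).
The median m satisfies F(m) = 0.5:
1 - e^(-λm) = 0.5
e^(-λm) = 0.5
λm = ln(2)
m = ln(2) / λ

Given m = 0.2626:
λ = ln(2) / 0.2626 = 0.693147 / 0.2626 = 2.6396

Verification: ln(2) / 2.6396 = 0.2626 ✓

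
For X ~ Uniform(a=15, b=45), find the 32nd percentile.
24.6000

We have X ~ Uniform(a=15, b=45).

We want to find x such that P(X ≤ x) = 0.32.

This is the 32nd percentile, which means 32% of values fall below this point.

Using the inverse CDF (quantile function):
x = F⁻¹(0.32) = 24.6000

Verification: P(X ≤ 24.6000) = 0.32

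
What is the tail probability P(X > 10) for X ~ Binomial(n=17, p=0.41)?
0.041989

We have X ~ Binomial(n=17, p=0.41).

P(X > 10) = 1 - P(X ≤ 10)
                = 1 - F(10)
                = 1 - 0.958011
                = 0.041989

So there's approximately a 4.2% chance that X exceeds 10.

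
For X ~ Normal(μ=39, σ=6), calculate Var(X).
36.0000

We have X ~ Normal(μ=39, σ=6).

For a Normal distribution with μ=39, σ=6:
Var(X) = 36.0000

The variance measures the spread of the distribution around the mean.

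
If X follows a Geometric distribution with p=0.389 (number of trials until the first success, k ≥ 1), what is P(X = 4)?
0.088731

We have X ~ Geometric(p=0.389) (number of trials until the first success, k ≥ 1).

For a Geometric distribution, the PMF gives us the probability of each outcome.

Using the PMF formula:
P(X = 4) = 0.088731

Rounded to 4 decimal places: 0.0887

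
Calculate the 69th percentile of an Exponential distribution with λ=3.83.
0.3058

We have X ~ Exponential(λ=3.83).

We want to find x such that P(X ≤ x) = 0.69.

This is the 69th percentile, which means 69% of values fall below this point.

Using the inverse CDF (quantile function):
x = F⁻¹(0.69) = 0.3058

Verification: P(X ≤ 0.3058) = 0.69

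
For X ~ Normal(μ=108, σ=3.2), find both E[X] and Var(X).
E[X] = 108.0000, Var(X) = 10.2400

We have X ~ Normal(μ=108, σ=3.2).

For a Normal distribution with μ=108, σ=3.2:

Expected value:
E[X] = 108.0000

Variance:
Var(X) = 10.2400

Standard deviation:
σ = √Var(X) = 3.2000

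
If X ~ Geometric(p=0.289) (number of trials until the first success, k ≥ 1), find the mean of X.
3.4602

We have X ~ Geometric(p=0.289) (number of trials until the first success, k ≥ 1).

For a Geometric distribution with p=0.289 (number of trials until the first success, k ≥ 1):
E[X] = 3.4602

This is the expected (average) value of X.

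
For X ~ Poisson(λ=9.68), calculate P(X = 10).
0.124457

We have X ~ Poisson(λ=9.68).

For a Poisson distribution, the PMF gives us the probability of each outcome.

Using the PMF formula:
P(X = 10) = 0.124457

Rounded to 4 decimal places: 0.1245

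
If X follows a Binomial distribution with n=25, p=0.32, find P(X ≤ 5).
0.140691

We have X ~ Binomial(n=25, p=0.32).

The CDF gives us P(X ≤ k).

Using the CDF:
P(X ≤ 5) = 0.140691

This means there's approximately a 14.1% chance that X is at most 5.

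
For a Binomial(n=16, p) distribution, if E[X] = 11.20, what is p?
p = 0.7

For a Binomial(n, p) distribution:
E[X] = n × p

Given n = 16 and E[X] = 11.20:
11.20 = 16 × p
p = 11.20 / 16 = 0.7

Verification: Binomial(16, 0.7) has E[X] = 11.20 ✓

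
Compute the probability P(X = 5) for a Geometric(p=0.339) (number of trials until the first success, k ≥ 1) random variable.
0.064715

We have X ~ Geometric(p=0.339) (number of trials until the first success, k ≥ 1).

For a Geometric distribution, the PMF gives us the probability of each outcome.

Using the PMF formula:
P(X = 5) = 0.064715

Rounded to 4 decimal places: 0.0647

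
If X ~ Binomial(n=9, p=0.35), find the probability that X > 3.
0.391106

We have X ~ Binomial(n=9, p=0.35).

P(X > 3) = 1 - P(X ≤ 3)
                = 1 - F(3)
                = 1 - 0.608894
                = 0.391106

So there's approximately a 39.1% chance that X exceeds 3.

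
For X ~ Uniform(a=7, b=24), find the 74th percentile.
19.5800

We have X ~ Uniform(a=7, b=24).

We want to find x such that P(X ≤ x) = 0.74.

This is the 74th percentile, which means 74% of values fall below this point.

Using the inverse CDF (quantile function):
x = F⁻¹(0.74) = 19.5800

Verification: P(X ≤ 19.5800) = 0.74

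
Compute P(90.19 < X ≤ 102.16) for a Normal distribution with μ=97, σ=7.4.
0.578476

We have X ~ Normal(μ=97, σ=7.4).

To find P(90.19 < X ≤ 102.16), we use:
P(90.19 < X ≤ 102.16) = P(X ≤ 102.16) - P(X ≤ 90.19)
                 = F(102.16) - F(90.19)
                 = 0.757192 - 0.178716
                 = 0.578476

So there's approximately a 57.8% chance that X falls in this range.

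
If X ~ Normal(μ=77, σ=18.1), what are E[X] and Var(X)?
E[X] = 77.0000, Var(X) = 327.6100

We have X ~ Normal(μ=77, σ=18.1).

For a Normal distribution with μ=77, σ=18.1:

Expected value:
E[X] = 77.0000

Variance:
Var(X) = 327.6100

Standard deviation:
σ = √Var(X) = 18.1000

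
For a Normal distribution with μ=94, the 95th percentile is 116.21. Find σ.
σ = 13.5027

For X ~ Normal(μ, σ), the p-th percentile satisfies x = μ + z_p × σ,
where z_p = Φ⁻¹(p) is the standard normal quantile.

Step 1: z_{0.95} = Φ⁻¹(0.95) = 1.6449

Step 2: Solve for σ:
116.21 = 94 + 1.6449 × σ
σ = (116.21 - 94) / 1.6449
σ = 22.21 / 1.6449
σ = 13.5027

Verification: μ + z × σ = 94 + 1.6449 × 13.5027 = 116.21 ✓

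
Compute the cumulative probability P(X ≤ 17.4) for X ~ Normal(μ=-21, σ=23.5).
0.948875

We have X ~ Normal(μ=-21, σ=23.5).

The CDF gives us P(X ≤ k).

Using the CDF:
P(X ≤ 17.4) = 0.948875

This means there's approximately a 94.9% chance that X is at most 17.4.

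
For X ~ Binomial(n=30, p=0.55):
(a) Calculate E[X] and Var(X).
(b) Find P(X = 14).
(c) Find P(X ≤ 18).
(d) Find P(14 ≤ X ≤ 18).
(a) E[X] = 16.5000, Var(X) = 7.4250
(b) P(X = 14) = 0.095304
(c) P(X ≤ 18) = 0.767313
(d) P(14 ≤ X ≤ 18) = 0.631708

We have X ~ Binomial(n=30, p=0.55).

(a) Moments:
E[X] = 16.5000
Var(X) = 7.4250
σ = √Var(X) = 2.7249

(b) Point probability using PMF:
P(X = 14) = 0.095304

(c) Cumulative probability using CDF:
P(X ≤ 18) = F(18) = 0.767313

(d) Range probability:
P(14 ≤ X ≤ 18) = P(X ≤ 18) - P(X ≤ 13)
                   = F(18) - F(13)
                   = 0.767313 - 0.135605
                   = 0.631708

This means approximately 63.2% of outcomes fall in the interval [14, 18].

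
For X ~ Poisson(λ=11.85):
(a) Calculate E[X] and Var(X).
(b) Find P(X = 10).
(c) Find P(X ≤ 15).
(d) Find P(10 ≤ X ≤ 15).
(a) E[X] = 11.8500, Var(X) = 11.8500
(b) P(X = 10) = 0.107407
(c) P(X ≤ 15) = 0.855069
(d) P(10 ≤ X ≤ 15) = 0.599327

We have X ~ Poisson(λ=11.85).

(a) Moments:
E[X] = 11.8500
Var(X) = 11.8500
σ = √Var(X) = 3.4424

(b) Point probability using PMF:
P(X = 10) = 0.107407

(c) Cumulative probability using CDF:
P(X ≤ 15) = F(15) = 0.855069

(d) Range probability:
P(10 ≤ X ≤ 15) = P(X ≤ 15) - P(X ≤ 9)
                   = F(15) - F(9)
                   = 0.855069 - 0.255742
                   = 0.599327

This means approximately 59.9% of outcomes fall in the interval [10, 15].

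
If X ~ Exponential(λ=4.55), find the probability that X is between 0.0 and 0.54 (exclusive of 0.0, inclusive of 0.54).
0.914308

We have X ~ Exponential(λ=4.55).

To find P(0.0 < X ≤ 0.54), we use:
P(0.0 < X ≤ 0.54) = P(X ≤ 0.54) - P(X ≤ 0.0)
                 = F(0.54) - F(0.0)
                 = 0.914308 - 0.000000
                 = 0.914308

So there's approximately a 91.4% chance that X falls in this range.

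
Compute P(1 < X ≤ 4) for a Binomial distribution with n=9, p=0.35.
0.707196

We have X ~ Binomial(n=9, p=0.35).

To find P(1 < X ≤ 4), we use:
P(1 < X ≤ 4) = P(X ≤ 4) - P(X ≤ 1)
                 = F(4) - F(1)
                 = 0.828281 - 0.121085
                 = 0.707196

So there's approximately a 70.7% chance that X falls in this range.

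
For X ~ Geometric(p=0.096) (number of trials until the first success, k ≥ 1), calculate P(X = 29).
0.005688

We have X ~ Geometric(p=0.096) (number of trials until the first success, k ≥ 1).

For a Geometric distribution, the PMF gives us the probability of each outcome.

Using the PMF formula:
P(X = 29) = 0.005688

Rounded to 4 decimal places: 0.0057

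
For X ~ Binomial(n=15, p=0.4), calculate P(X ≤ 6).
0.609813

We have X ~ Binomial(n=15, p=0.4).

The CDF gives us P(X ≤ k).

Using the CDF:
P(X ≤ 6) = 0.609813

This means there's approximately a 61.0% chance that X is at most 6.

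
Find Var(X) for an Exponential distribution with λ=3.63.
0.0759

We have X ~ Exponential(λ=3.63).

For an Exponential distribution with λ=3.63:
Var(X) = 0.0759

The variance measures the spread of the distribution around the mean.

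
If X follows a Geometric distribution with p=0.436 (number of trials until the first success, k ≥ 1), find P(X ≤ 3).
0.820594

We have X ~ Geometric(p=0.436) (number of trials until the first success, k ≥ 1).

The CDF gives us P(X ≤ k).

Using the CDF:
P(X ≤ 3) = 0.820594

This means there's approximately a 82.1% chance that X is at most 3.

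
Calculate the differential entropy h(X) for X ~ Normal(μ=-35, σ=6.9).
3.3505 nats

We have X ~ Normal(μ=-35, σ=6.9).

The differential entropy measures the uncertainty or information content of the distribution.

For a Normal distribution with μ=-35, σ=6.9:
h(X) = 3.3505 nats

(In bits, this would be 4.8337 bits.)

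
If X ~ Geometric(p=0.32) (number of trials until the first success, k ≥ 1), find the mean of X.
3.1250

We have X ~ Geometric(p=0.32) (number of trials until the first success, k ≥ 1).

For a Geometric distribution with p=0.32 (number of trials until the first success, k ≥ 1):
E[X] = 3.1250

This is the expected (average) value of X.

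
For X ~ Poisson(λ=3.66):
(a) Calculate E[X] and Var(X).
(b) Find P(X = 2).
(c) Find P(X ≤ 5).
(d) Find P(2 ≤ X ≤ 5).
(a) E[X] = 3.6600, Var(X) = 3.6600
(b) P(X = 2) = 0.172351
(c) P(X ≤ 5) = 0.835763
(d) P(2 ≤ X ≤ 5) = 0.715849

We have X ~ Poisson(λ=3.66).

(a) Moments:
E[X] = 3.6600
Var(X) = 3.6600
σ = √Var(X) = 1.9131

(b) Point probability using PMF:
P(X = 2) = 0.172351

(c) Cumulative probability using CDF:
P(X ≤ 5) = F(5) = 0.835763

(d) Range probability:
P(2 ≤ X ≤ 5) = P(X ≤ 5) - P(X ≤ 1)
                   = F(5) - F(1)
                   = 0.835763 - 0.119914
                   = 0.715849

This means approximately 71.6% of outcomes fall in the interval [2, 5].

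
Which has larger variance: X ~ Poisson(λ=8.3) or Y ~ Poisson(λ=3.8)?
X has larger variance (8.3000 > 3.8000)

Compute the variance for each distribution:

X ~ Poisson(λ=8.3):
Var(X) = 8.3000

Y ~ Poisson(λ=3.8):
Var(Y) = 3.8000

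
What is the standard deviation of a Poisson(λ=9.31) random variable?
3.0512

We have X ~ Poisson(λ=9.31).

For a Poisson distribution with λ=9.31:
σ = √Var(X) = 3.0512

The standard deviation is the square root of the variance.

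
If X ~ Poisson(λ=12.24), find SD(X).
3.4986

We have X ~ Poisson(λ=12.24).

For a Poisson distribution with λ=12.24:
σ = √Var(X) = 3.4986

The standard deviation is the square root of the variance.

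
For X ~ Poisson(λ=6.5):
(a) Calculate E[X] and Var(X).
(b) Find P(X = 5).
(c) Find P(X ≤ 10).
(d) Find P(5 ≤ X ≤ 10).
(a) E[X] = 6.5000, Var(X) = 6.5000
(b) P(X = 5) = 0.145369
(c) P(X ≤ 10) = 0.933161
(d) P(5 ≤ X ≤ 10) = 0.709489

We have X ~ Poisson(λ=6.5).

(a) Moments:
E[X] = 6.5000
Var(X) = 6.5000
σ = √Var(X) = 2.5495

(b) Point probability using PMF:
P(X = 5) = 0.145369

(c) Cumulative probability using CDF:
P(X ≤ 10) = F(10) = 0.933161

(d) Range probability:
P(5 ≤ X ≤ 10) = P(X ≤ 10) - P(X ≤ 4)
                   = F(10) - F(4)
                   = 0.933161 - 0.223672
                   = 0.709489

This means approximately 70.9% of outcomes fall in the interval [5, 10].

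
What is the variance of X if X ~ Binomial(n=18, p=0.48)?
4.4928

We have X ~ Binomial(n=18, p=0.48).

For a Binomial distribution with n=18, p=0.48:
Var(X) = 4.4928

The variance measures the spread of the distribution around the mean.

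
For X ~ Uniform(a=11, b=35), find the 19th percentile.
15.5600

We have X ~ Uniform(a=11, b=35).

We want to find x such that P(X ≤ x) = 0.19.

This is the 19th percentile, which means 19% of values fall below this point.

Using the inverse CDF (quantile function):
x = F⁻¹(0.19) = 15.5600

Verification: P(X ≤ 15.5600) = 0.19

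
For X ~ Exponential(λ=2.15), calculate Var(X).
0.2163

We have X ~ Exponential(λ=2.15).

For an Exponential distribution with λ=2.15:
Var(X) = 0.2163

The variance measures the spread of the distribution around the mean.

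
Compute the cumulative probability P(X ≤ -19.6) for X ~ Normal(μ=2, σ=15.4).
0.080368

We have X ~ Normal(μ=2, σ=15.4).

The CDF gives us P(X ≤ k).

Using the CDF:
P(X ≤ -19.6) = 0.080368

This means there's approximately a 8.0% chance that X is at most -19.6.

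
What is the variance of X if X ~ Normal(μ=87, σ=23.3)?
542.8900

We have X ~ Normal(μ=87, σ=23.3).

For a Normal distribution with μ=87, σ=23.3:
Var(X) = 542.8900

The variance measures the spread of the distribution around the mean.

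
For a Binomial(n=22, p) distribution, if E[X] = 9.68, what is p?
p = 0.44

For a Binomial(n, p) distribution:
E[X] = n × p

Given n = 22 and E[X] = 9.68:
9.68 = 22 × p
p = 9.68 / 22 = 0.44

Verification: Binomial(22, 0.44) has E[X] = 9.68 ✓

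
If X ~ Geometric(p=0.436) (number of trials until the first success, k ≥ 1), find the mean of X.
2.2936

We have X ~ Geometric(p=0.436) (number of trials until the first success, k ≥ 1).

For a Geometric distribution with p=0.436 (number of trials until the first success, k ≥ 1):
E[X] = 2.2936

This is the expected (average) value of X.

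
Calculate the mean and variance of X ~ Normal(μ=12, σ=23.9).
E[X] = 12.0000, Var(X) = 571.2100

We have X ~ Normal(μ=12, σ=23.9).

For a Normal distribution with μ=12, σ=23.9:

Expected value:
E[X] = 12.0000

Variance:
Var(X) = 571.2100

Standard deviation:
σ = √Var(X) = 23.9000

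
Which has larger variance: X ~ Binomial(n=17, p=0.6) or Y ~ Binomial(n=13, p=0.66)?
X has larger variance (4.0800 > 2.9172)

Compute the variance for each distribution:

X ~ Binomial(n=17, p=0.6):
Var(X) = 4.0800

Y ~ Binomial(n=13, p=0.66):
Var(Y) = 2.9172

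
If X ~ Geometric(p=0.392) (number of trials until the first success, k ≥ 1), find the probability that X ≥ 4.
0.224756

We have X ~ Geometric(p=0.392) (number of trials until the first success, k ≥ 1).

For discrete distributions, P(X ≥ 4) = 1 - P(X ≤ 3).

P(X ≤ 3) = 0.775244
P(X ≥ 4) = 1 - 0.775244 = 0.224756

So there's approximately a 22.5% chance that X is at least 4.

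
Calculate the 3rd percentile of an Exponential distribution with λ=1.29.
0.0236

We have X ~ Exponential(λ=1.29).

We want to find x such that P(X ≤ x) = 0.03.

This is the 3rd percentile, which means 3% of values fall below this point.

Using the inverse CDF (quantile function):
x = F⁻¹(0.03) = 0.0236

Verification: P(X ≤ 0.0236) = 0.03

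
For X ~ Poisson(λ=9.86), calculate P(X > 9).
0.524437

We have X ~ Poisson(λ=9.86).

P(X > 9) = 1 - P(X ≤ 9)
                = 1 - F(9)
                = 1 - 0.475563
                = 0.524437

So there's approximately a 52.4% chance that X exceeds 9.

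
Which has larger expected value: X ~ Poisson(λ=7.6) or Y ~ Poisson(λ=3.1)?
X has larger mean (7.6000 > 3.1000)

Compute the expected value for each distribution:

X ~ Poisson(λ=7.6):
E[X] = 7.6000

Y ~ Poisson(λ=3.1):
E[Y] = 3.1000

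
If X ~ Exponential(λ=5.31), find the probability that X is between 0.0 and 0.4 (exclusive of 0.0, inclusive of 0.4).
0.880448

We have X ~ Exponential(λ=5.31).

To find P(0.0 < X ≤ 0.4), we use:
P(0.0 < X ≤ 0.4) = P(X ≤ 0.4) - P(X ≤ 0.0)
                 = F(0.4) - F(0.0)
                 = 0.880448 - 0.000000
                 = 0.880448

So there's approximately a 88.0% chance that X falls in this range.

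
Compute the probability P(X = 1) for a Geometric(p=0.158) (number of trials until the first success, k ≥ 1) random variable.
0.158000

We have X ~ Geometric(p=0.158) (number of trials until the first success, k ≥ 1).

For a Geometric distribution, the PMF gives us the probability of each outcome.

Using the PMF formula:
P(X = 1) = 0.158000

Rounded to 4 decimal places: 0.1580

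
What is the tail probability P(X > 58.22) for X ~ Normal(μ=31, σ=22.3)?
0.111113

We have X ~ Normal(μ=31, σ=22.3).

P(X > 58.22) = 1 - P(X ≤ 58.22)
                = 1 - F(58.22)
                = 1 - 0.888887
                = 0.111113

So there's approximately a 11.1% chance that X exceeds 58.22.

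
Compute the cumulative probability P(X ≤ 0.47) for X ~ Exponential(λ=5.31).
0.917561

We have X ~ Exponential(λ=5.31).

The CDF gives us P(X ≤ k).

Using the CDF:
P(X ≤ 0.47) = 0.917561

This means there's approximately a 91.8% chance that X is at most 0.47.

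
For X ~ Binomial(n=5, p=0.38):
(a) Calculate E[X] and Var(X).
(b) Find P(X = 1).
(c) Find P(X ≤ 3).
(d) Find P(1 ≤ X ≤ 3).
(a) E[X] = 1.9000, Var(X) = 1.1780
(b) P(X = 1) = 0.280750
(c) P(X ≤ 3) = 0.927437
(d) P(1 ≤ X ≤ 3) = 0.835824

We have X ~ Binomial(n=5, p=0.38).

(a) Moments:
E[X] = 1.9000
Var(X) = 1.1780
σ = √Var(X) = 1.0854

(b) Point probability using PMF:
P(X = 1) = 0.280750

(c) Cumulative probability using CDF:
P(X ≤ 3) = F(3) = 0.927437

(d) Range probability:
P(1 ≤ X ≤ 3) = P(X ≤ 3) - P(X ≤ 0)
                   = F(3) - F(0)
                   = 0.927437 - 0.091613
                   = 0.835824

This means approximately 83.6% of outcomes fall in the interval [1, 3].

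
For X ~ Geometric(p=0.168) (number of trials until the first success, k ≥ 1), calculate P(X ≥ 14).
0.091538

We have X ~ Geometric(p=0.168) (number of trials until the first success, k ≥ 1).

For discrete distributions, P(X ≥ 14) = 1 - P(X ≤ 13).

P(X ≤ 13) = 0.908462
P(X ≥ 14) = 1 - 0.908462 = 0.091538

So there's approximately a 9.2% chance that X is at least 14.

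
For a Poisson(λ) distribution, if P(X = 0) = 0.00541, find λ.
λ = 5.2195

For a Poisson(λ) distribution, the PMF at 0 is:
P(X = 0) = λ^0 e^(-λ) / 0! = e^(-λ)

Given P(X = 0) = 0.00541:
e^(-λ) = 0.00541
-λ = ln(0.00541)
λ = -ln(0.00541) = 5.2195

Verification: e^(-5.2195) = 0.00541 ✓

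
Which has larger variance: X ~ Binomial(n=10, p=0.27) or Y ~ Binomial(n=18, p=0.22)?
Y has larger variance (3.0888 > 1.9710)

Compute the variance for each distribution:

X ~ Binomial(n=10, p=0.27):
Var(X) = 1.9710

Y ~ Binomial(n=18, p=0.22):
Var(Y) = 3.0888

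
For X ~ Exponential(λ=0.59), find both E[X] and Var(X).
E[X] = 1.6949, Var(X) = 2.8727

We have X ~ Exponential(λ=0.59).

For an Exponential distribution with λ=0.59:

Expected value:
E[X] = 1.6949

Variance:
Var(X) = 2.8727

Standard deviation:
σ = √Var(X) = 1.6949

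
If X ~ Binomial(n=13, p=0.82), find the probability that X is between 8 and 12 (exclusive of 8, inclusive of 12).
0.856165

We have X ~ Binomial(n=13, p=0.82).

To find P(8 < X ≤ 12), we use:
P(8 < X ≤ 12) = P(X ≤ 12) - P(X ≤ 8)
                 = F(12) - F(8)
                 = 0.924216 - 0.068050
                 = 0.856165

So there's approximately a 85.6% chance that X falls in this range.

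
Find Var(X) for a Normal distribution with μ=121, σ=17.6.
309.7600

We have X ~ Normal(μ=121, σ=17.6).

For a Normal distribution with μ=121, σ=17.6:
Var(X) = 309.7600

The variance measures the spread of the distribution around the mean.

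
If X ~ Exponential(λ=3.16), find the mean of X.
0.3165

We have X ~ Exponential(λ=3.16).

For an Exponential distribution with λ=3.16:
E[X] = 0.3165

This is the expected (average) value of X.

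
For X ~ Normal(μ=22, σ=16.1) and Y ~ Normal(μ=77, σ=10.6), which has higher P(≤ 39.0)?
X has higher probability (P(X ≤ 39.0) = 0.8545 > P(Y ≤ 39.0) = 0.0002)

Compute P(≤ 39.0) for each distribution:

X ~ Normal(μ=22, σ=16.1):
P(X ≤ 39.0) = 0.8545

Y ~ Normal(μ=77, σ=10.6):
P(Y ≤ 39.0) = 0.0002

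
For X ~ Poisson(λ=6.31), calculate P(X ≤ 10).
0.943221

We have X ~ Poisson(λ=6.31).

The CDF gives us P(X ≤ k).

Using the CDF:
P(X ≤ 10) = 0.943221

This means there's approximately a 94.3% chance that X is at most 10.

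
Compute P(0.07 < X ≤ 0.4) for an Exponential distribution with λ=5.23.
0.569993

We have X ~ Exponential(λ=5.23).

To find P(0.07 < X ≤ 0.4), we use:
P(0.07 < X ≤ 0.4) = P(X ≤ 0.4) - P(X ≤ 0.07)
                 = F(0.4) - F(0.07)
                 = 0.876560 - 0.306567
                 = 0.569993

So there's approximately a 57.0% chance that X falls in this range.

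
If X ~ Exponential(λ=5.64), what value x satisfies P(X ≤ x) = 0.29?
0.0607

We have X ~ Exponential(λ=5.64).

We want to find x such that P(X ≤ x) = 0.29.

This is the 29th percentile, which means 29% of values fall below this point.

Using the inverse CDF (quantile function):
x = F⁻¹(0.29) = 0.0607

Verification: P(X ≤ 0.0607) = 0.29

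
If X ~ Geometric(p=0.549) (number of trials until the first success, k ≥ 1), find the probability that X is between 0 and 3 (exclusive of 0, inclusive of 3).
0.908266

We have X ~ Geometric(p=0.549) (number of trials until the first success, k ≥ 1).

To find P(0 < X ≤ 3), we use:
P(0 < X ≤ 3) = P(X ≤ 3) - P(X ≤ 0)
                 = F(3) - F(0)
                 = 0.908266 - 0.000000
                 = 0.908266

So there's approximately a 90.8% chance that X falls in this range.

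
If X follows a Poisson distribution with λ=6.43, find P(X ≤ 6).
0.537576

We have X ~ Poisson(λ=6.43).

The CDF gives us P(X ≤ k).

Using the CDF:
P(X ≤ 6) = 0.537576

This means there's approximately a 53.8% chance that X is at most 6.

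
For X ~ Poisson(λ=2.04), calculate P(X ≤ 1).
0.395287

We have X ~ Poisson(λ=2.04).

The CDF gives us P(X ≤ k).

Using the CDF:
P(X ≤ 1) = 0.395287

This means there's approximately a 39.5% chance that X is at most 1.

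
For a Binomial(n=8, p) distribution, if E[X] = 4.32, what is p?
p = 0.54

For a Binomial(n, p) distribution:
E[X] = n × p

Given n = 8 and E[X] = 4.32:
4.32 = 8 × p
p = 4.32 / 8 = 0.54

Verification: Binomial(8, 0.54) has E[X] = 4.32 ✓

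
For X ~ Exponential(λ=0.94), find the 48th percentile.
0.6957

We have X ~ Exponential(λ=0.94).

We want to find x such that P(X ≤ x) = 0.48.

This is the 48th percentile, which means 48% of values fall below this point.

Using the inverse CDF (quantile function):
x = F⁻¹(0.48) = 0.6957

Verification: P(X ≤ 0.6957) = 0.48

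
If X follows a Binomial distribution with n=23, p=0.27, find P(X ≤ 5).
0.382485

We have X ~ Binomial(n=23, p=0.27).

The CDF gives us P(X ≤ k).

Using the CDF:
P(X ≤ 5) = 0.382485

This means there's approximately a 38.2% chance that X is at most 5.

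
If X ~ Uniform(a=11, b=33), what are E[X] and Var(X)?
E[X] = 22.0000, Var(X) = 40.3333

We have X ~ Uniform(a=11, b=33).

For a Uniform distribution with a=11, b=33:

Expected value:
E[X] = 22.0000

Variance:
Var(X) = 40.3333

Standard deviation:
σ = √Var(X) = 6.3509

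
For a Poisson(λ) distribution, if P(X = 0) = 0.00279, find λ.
λ = 5.8817

For a Poisson(λ) distribution, the PMF at 0 is:
P(X = 0) = λ^0 e^(-λ) / 0! = e^(-λ)

Given P(X = 0) = 0.00279:
e^(-λ) = 0.00279
-λ = ln(0.00279)
λ = -ln(0.00279) = 5.8817

Verification: e^(-5.8817) = 0.00279 ✓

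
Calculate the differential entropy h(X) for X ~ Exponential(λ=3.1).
-0.1314 nats

We have X ~ Exponential(λ=3.1).

The differential entropy measures the uncertainty or information content of the distribution.

For an Exponential distribution with λ=3.1:
h(X) = -0.1314 nats

(In bits, this would be -0.1896 bits.)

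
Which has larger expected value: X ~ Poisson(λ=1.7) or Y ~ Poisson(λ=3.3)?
Y has larger mean (3.3000 > 1.7000)

Compute the expected value for each distribution:

X ~ Poisson(λ=1.7):
E[X] = 1.7000

Y ~ Poisson(λ=3.3):
E[Y] = 3.3000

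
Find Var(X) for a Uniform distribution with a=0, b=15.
18.7500

We have X ~ Uniform(a=0, b=15).

For a Uniform distribution with a=0, b=15:
Var(X) = 18.7500

The variance measures the spread of the distribution around the mean.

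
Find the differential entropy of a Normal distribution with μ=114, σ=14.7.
4.1068 nats

We have X ~ Normal(μ=114, σ=14.7).

The differential entropy measures the uncertainty or information content of the distribution.

For a Normal distribution with μ=114, σ=14.7:
h(X) = 4.1068 nats

(In bits, this would be 5.9248 bits.)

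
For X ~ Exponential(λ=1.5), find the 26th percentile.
0.2007

We have X ~ Exponential(λ=1.5).

We want to find x such that P(X ≤ x) = 0.26.

This is the 26th percentile, which means 26% of values fall below this point.

Using the inverse CDF (quantile function):
x = F⁻¹(0.26) = 0.2007

Verification: P(X ≤ 0.2007) = 0.26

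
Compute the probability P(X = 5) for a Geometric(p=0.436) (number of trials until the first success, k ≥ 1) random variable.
0.044117

We have X ~ Geometric(p=0.436) (number of trials until the first success, k ≥ 1).

For a Geometric distribution, the PMF gives us the probability of each outcome.

Using the PMF formula:
P(X = 5) = 0.044117

Rounded to 4 decimal places: 0.0441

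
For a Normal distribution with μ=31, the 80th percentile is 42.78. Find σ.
σ = 13.9968

For X ~ Normal(μ, σ), the p-th percentile satisfies x = μ + z_p × σ,
where z_p = Φ⁻¹(p) is the standard normal quantile.

Step 1: z_{0.8} = Φ⁻¹(0.8) = 0.8416

Step 2: Solve for σ:
42.78 = 31 + 0.8416 × σ
σ = (42.78 - 31) / 0.8416
σ = 11.78 / 0.8416
σ = 13.9968

Verification: μ + z × σ = 31 + 0.8416 × 13.9968 = 42.78 ✓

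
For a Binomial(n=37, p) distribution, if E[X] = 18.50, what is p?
p = 0.5

For a Binomial(n, p) distribution:
E[X] = n × p

Given n = 37 and E[X] = 18.50:
18.50 = 37 × p
p = 18.50 / 37 = 0.5

Verification: Binomial(37, 0.5) has E[X] = 18.50 ✓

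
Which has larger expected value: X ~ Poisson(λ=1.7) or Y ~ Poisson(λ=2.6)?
Y has larger mean (2.6000 > 1.7000)

Compute the expected value for each distribution:

X ~ Poisson(λ=1.7):
E[X] = 1.7000

Y ~ Poisson(λ=2.6):
E[Y] = 2.6000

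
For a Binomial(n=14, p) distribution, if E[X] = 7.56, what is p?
p = 0.54

For a Binomial(n, p) distribution:
E[X] = n × p

Given n = 14 and E[X] = 7.56:
7.56 = 14 × p
p = 7.56 / 14 = 0.54

Verification: Binomial(14, 0.54) has E[X] = 7.56 ✓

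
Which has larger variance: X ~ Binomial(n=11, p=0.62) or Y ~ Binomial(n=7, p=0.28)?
X has larger variance (2.5916 > 1.4112)

Compute the variance for each distribution:

X ~ Binomial(n=11, p=0.62):
Var(X) = 2.5916

Y ~ Binomial(n=7, p=0.28):
Var(Y) = 1.4112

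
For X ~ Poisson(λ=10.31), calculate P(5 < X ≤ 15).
0.883417

We have X ~ Poisson(λ=10.31).

To find P(5 < X ≤ 15), we use:
P(5 < X ≤ 15) = P(X ≤ 15) - P(X ≤ 5)
                 = F(15) - F(5)
                 = 0.939647 - 0.056230
                 = 0.883417

So there's approximately a 88.3% chance that X falls in this range.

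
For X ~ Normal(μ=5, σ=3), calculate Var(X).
9.0000

We have X ~ Normal(μ=5, σ=3).

For a Normal distribution with μ=5, σ=3:
Var(X) = 9.0000

The variance measures the spread of the distribution around the mean.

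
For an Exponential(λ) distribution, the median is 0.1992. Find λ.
λ = 3.4797

For X ~ Exponential(λ), the CDF is F(x) = 1 - e^(-λx).
The median m satisfies F(m) = 0.5:
1 - e^(-λm) = 0.5
e^(-λm) = 0.5
λm = ln(2)
m = ln(2) / λ

Given m = 0.1992:
λ = ln(2) / 0.1992 = 0.693147 / 0.1992 = 3.4797

Verification: ln(2) / 3.4797 = 0.1992 ✓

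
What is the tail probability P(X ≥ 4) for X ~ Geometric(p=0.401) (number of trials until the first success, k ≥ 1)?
0.214922

We have X ~ Geometric(p=0.401) (number of trials until the first success, k ≥ 1).

For discrete distributions, P(X ≥ 4) = 1 - P(X ≤ 3).

P(X ≤ 3) = 0.785078
P(X ≥ 4) = 1 - 0.785078 = 0.214922

So there's approximately a 21.5% chance that X is at least 4.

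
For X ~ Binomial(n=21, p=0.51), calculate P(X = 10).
0.164166

We have X ~ Binomial(n=21, p=0.51).

For a Binomial distribution, the PMF gives us the probability of each outcome.

Using the PMF formula:
P(X = 10) = 0.164166

Rounded to 4 decimal places: 0.1642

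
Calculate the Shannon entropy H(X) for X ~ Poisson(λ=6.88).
2.3700 nats

We have X ~ Poisson(λ=6.88).

The Shannon entropy measures the uncertainty or information content of the distribution.

For a Poisson distribution with λ=6.88:
H(X) = 2.3700 nats

(In bits, this would be 3.4192 bits.)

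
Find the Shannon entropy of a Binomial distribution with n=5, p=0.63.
1.4796 nats

We have X ~ Binomial(n=5, p=0.63).

The Shannon entropy measures the uncertainty or information content of the distribution.

For a Binomial distribution with n=5, p=0.63:
H(X) = 1.4796 nats

(In bits, this would be 2.1346 bits.)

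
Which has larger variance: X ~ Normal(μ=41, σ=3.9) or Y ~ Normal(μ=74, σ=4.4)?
Y has larger variance (19.3600 > 15.2100)

Compute the variance for each distribution:

X ~ Normal(μ=41, σ=3.9):
Var(X) = 15.2100

Y ~ Normal(μ=74, σ=4.4):
Var(Y) = 19.3600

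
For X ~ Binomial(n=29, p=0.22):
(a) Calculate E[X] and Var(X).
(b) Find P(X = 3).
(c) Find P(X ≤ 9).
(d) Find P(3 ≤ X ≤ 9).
(a) E[X] = 6.3800, Var(X) = 4.9764
(b) P(X = 3) = 0.060883
(c) P(X ≤ 9) = 0.914557
(d) P(3 ≤ X ≤ 9) = 0.883757

We have X ~ Binomial(n=29, p=0.22).

(a) Moments:
E[X] = 6.3800
Var(X) = 4.9764
σ = √Var(X) = 2.2308

(b) Point probability using PMF:
P(X = 3) = 0.060883

(c) Cumulative probability using CDF:
P(X ≤ 9) = F(9) = 0.914557

(d) Range probability:
P(3 ≤ X ≤ 9) = P(X ≤ 9) - P(X ≤ 2)
                   = F(9) - F(2)
                   = 0.914557 - 0.030801
                   = 0.883757

This means approximately 88.4% of outcomes fall in the interval [3, 9].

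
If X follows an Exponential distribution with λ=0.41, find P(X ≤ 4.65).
0.851400

We have X ~ Exponential(λ=0.41).

The CDF gives us P(X ≤ k).

Using the CDF:
P(X ≤ 4.65) = 0.851400

This means there's approximately a 85.1% chance that X is at most 4.65.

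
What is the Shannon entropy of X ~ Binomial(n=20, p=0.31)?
2.1422 nats

We have X ~ Binomial(n=20, p=0.31).

The Shannon entropy measures the uncertainty or information content of the distribution.

For a Binomial distribution with n=20, p=0.31:
H(X) = 2.1422 nats

(In bits, this would be 3.0905 bits.)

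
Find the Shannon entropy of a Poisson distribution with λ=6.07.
2.3053 nats

We have X ~ Poisson(λ=6.07).

The Shannon entropy measures the uncertainty or information content of the distribution.

For a Poisson distribution with λ=6.07:
H(X) = 2.3053 nats

(In bits, this would be 3.3259 bits.)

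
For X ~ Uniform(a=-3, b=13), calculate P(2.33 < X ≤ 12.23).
0.618750

We have X ~ Uniform(a=-3, b=13).

To find P(2.33 < X ≤ 12.23), we use:
P(2.33 < X ≤ 12.23) = P(X ≤ 12.23) - P(X ≤ 2.33)
                 = F(12.23) - F(2.33)
                 = 0.951875 - 0.333125
                 = 0.618750

So there's approximately a 61.9% chance that X falls in this range.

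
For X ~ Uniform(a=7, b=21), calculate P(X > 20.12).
0.062857

We have X ~ Uniform(a=7, b=21).

P(X > 20.12) = 1 - P(X ≤ 20.12)
                = 1 - F(20.12)
                = 1 - 0.937143
                = 0.062857

So there's approximately a 6.3% chance that X exceeds 20.12.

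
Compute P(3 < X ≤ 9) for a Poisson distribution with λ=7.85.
0.688172

We have X ~ Poisson(λ=7.85).

To find P(3 < X ≤ 9), we use:
P(3 < X ≤ 9) = P(X ≤ 9) - P(X ≤ 3)
                 = F(9) - F(3)
                 = 0.735053 - 0.046881
                 = 0.688172

So there's approximately a 68.8% chance that X falls in this range.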